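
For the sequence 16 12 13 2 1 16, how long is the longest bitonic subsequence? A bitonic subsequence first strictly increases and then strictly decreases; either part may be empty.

Let inc[i] be the LIS ending at i and dec[i] the longest strictly decreasing subsequence starting at i. inc = [1, 1, 2, 1, 1, 3], dec = [4, 3, 3, 2, 1, 1].
max_i inc[i]+dec[i]−1 = 4, with one witness 16, 13, 2, 1.

4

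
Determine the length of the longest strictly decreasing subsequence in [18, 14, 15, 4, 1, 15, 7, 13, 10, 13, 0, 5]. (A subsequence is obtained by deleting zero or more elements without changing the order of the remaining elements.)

5

Let dp[i] be the longest decreasing subsequence ending at position i. Then dp = [1, 2, 2, 3, 4, 2, 3, 3, 4, 3, 5, 5].
The maximum is 5; one witness is 18, 14, 4, 1, 0 at positions 1,2,4,5,11.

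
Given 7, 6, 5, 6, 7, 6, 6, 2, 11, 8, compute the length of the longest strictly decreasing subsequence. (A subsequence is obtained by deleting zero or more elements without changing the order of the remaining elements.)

4

Let dp[i] be the longest decreasing subsequence ending at position i. Then dp = [1, 2, 3, 2, 1, 2, 2, 4, 1, 2].
The maximum is 4; one witness is 7, 6, 5, 2 at positions 1,2,3,8.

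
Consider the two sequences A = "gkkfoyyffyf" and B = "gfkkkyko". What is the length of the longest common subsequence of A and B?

4

Backtracking the LCS table gives one alignment: g (A1,B1) → k (A2,B5) → k (A3,B7) → o (A5,B8).
So the longest common subsequence has length 4.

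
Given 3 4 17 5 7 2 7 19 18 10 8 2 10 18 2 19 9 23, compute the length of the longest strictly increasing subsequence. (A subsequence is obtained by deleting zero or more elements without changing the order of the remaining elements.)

Scanning left to right, the best length ending at each element is: 3→1, 4→2, 17→3, 5→3, 7→4, 2→1, 7→4, 19→5, 18→5, 10→5, 8→5, 2→1, 10→6, 18→7, 2→1, 19→8, 9→6, 23→9.
So the longest increasing subsequence has length 9, e.g. 3, 4, 5, 7, 8, 10, 18, 19, 23.

9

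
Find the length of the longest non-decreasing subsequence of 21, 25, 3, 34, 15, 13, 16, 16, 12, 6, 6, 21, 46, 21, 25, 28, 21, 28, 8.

Scanning left to right, the best length ending at each element is: 21→1, 25→2, 3→1, 34→3, 15→2, 13→2, 16→3, 16→4, 12→2, 6→2, 6→3, 21→5, 46→6, 21→6, 25→7, 28→8, 21→7, 28→9, 8→4.
So the longest non-decreasing subsequence has length 9, e.g. 3, 15, 16, 16, 21, 21, 25, 28, 28.

9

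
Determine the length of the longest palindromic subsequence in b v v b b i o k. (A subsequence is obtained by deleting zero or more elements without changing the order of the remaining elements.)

4

One longest palindromic subsequence is bvvb (positions 1,2,3,5); it reads the same forward and backward, and the interval DP gives dp[1][8] = 4.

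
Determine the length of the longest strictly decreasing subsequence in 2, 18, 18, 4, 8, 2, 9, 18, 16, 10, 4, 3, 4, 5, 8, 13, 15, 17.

5

Scanning left to right, the best length ending at each element is: 2→1, 18→1, 18→1, 4→2, 8→2, 2→3, 9→2, 18→1, 16→2, 10→3, 4→4, 3→5, 4→4, 5→4, 8→4, 13→3, 15→3, 17→2.
So the longest decreasing subsequence has length 5, e.g. 18, 16, 10, 4, 3.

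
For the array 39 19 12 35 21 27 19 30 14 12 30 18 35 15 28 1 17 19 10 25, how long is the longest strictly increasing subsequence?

Let dp[i] be the longest increasing subsequence ending at position i. Then dp = [1, 1, 1, 2, 2, 3, 2, 4, 2, 1, 4, 3, 5, 3, 4, 1, 4, 5, 2, 6].
The maximum is 6; one witness is 12, 14, 15, 17, 19, 25 at positions 3,9,14,17,18,20.

6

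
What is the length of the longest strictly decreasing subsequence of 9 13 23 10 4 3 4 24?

4

One longest decreasing subsequence is 13, 10, 4, 3 (positions 2,4,5,6), of length 4; no longer one exists.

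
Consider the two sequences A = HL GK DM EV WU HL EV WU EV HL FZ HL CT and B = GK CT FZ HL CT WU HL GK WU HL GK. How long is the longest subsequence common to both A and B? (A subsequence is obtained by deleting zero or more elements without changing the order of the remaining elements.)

Backtracking the LCS table gives one alignment: HL (A1,B4) → WU (A5,B6) → HL (A6,B7) → WU (A8,B9) → HL (A10,B10).
So the longest common subsequence has length 5.

5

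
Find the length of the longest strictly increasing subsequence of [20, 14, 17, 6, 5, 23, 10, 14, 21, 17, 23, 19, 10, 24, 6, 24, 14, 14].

Scanning left to right, the best length ending at each element is: 20→1, 14→1, 17→2, 6→1, 5→1, 23→3, 10→2, 14→3, 21→4, 17→4, 23→5, 19→5, 10→2, 24→6, 6→2, 24→6, 14→3, 14→3.
So the longest increasing subsequence has length 6, e.g. 6, 10, 14, 21, 23, 24.

6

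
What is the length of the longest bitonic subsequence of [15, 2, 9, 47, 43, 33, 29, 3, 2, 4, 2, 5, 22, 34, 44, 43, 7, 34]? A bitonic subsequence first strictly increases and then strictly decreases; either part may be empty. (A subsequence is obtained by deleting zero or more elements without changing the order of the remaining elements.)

9

Let inc[i] be the LIS ending at i and dec[i] the longest strictly decreasing subsequence starting at i. inc = [1, 1, 2, 3, 3, 3, 3, 2, 1, 3, 1, 4, 5, 6, 7, 7, 5, 6], dec = [4, 1, 3, 6, 5, 4, 3, 2, 1, 2, 1, 1, 2, 2, 3, 2, 1, 1].
max_i inc[i]+dec[i]−1 = 9, with one witness 2, 3, 4, 5, 22, 34, 44, 43, 34.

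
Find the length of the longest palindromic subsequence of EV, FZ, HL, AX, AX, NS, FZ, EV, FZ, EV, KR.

Using dp[i][j] = 2 + dp[i+1][j−1] if the ends match, else max(dp[i+1][j], dp[i][j−1]):
dp[1][11] = 6. A witness is EV FZ AX AX FZ EV at positions 1,2,4,5,9,10.

6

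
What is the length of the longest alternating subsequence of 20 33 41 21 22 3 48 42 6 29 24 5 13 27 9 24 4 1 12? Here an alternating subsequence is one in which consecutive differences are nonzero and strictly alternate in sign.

Track the best alternating length ending on an up-step vs a down-step at each position: up/down = 1/1, 2/1, 2/1, 2/3, 4/3, 1/5, 6/1, 6/7, 6/7, 8/7, 8/9, 6/9, 10/9, 10/9, 10/11, 12/11, 6/13, 1/13, 14/13.
The maximum over both is 14; one such subsequence is 20, 33, 21, 22, 3, 48, 6, 29, 5, 13, 9, 24, 4, 12.

14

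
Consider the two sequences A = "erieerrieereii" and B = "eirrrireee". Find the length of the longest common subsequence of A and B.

Backtracking the LCS table gives one alignment: e (A1,B1) → r (A2,B3) → r (A6,B4) → r (A7,B5) → i (A8,B6) → e (A9,B8) → e (A10,B9) → e (A12,B10).
So the longest common subsequence has length 8.

8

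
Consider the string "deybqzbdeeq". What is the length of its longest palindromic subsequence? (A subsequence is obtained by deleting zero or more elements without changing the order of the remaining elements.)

One longest palindromic subsequence is ebzbe (positions 2,4,6,7,10); it reads the same forward and backward, and the interval DP gives dp[1][11] = 5.

5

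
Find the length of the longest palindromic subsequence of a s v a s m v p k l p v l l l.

5

Using dp[i][j] = 2 + dp[i+1][j−1] if the ends match, else max(dp[i+1][j], dp[i][j−1]):
dp[1][15] = 5. A witness is vplpv at positions 7,8,10,11,12.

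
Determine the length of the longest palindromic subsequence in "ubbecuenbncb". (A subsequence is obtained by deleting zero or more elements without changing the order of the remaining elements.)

7

One longest palindromic subsequence is bcnbncb (positions 2,5,8,9,10,11,12); it reads the same forward and backward, and the interval DP gives dp[1][12] = 7.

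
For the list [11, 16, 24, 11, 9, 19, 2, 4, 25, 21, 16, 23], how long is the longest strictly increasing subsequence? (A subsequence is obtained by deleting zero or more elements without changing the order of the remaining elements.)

Let dp[i] be the longest increasing subsequence ending at position i. Then dp = [1, 2, 3, 1, 1, 3, 1, 2, 4, 4, 3, 5].
The maximum is 5; one witness is 11, 16, 19, 21, 23 at positions 1,2,6,10,12.

5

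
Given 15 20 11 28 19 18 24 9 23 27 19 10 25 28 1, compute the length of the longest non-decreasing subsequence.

5

One longest non-decreasing subsequence is 15, 20, 24, 27, 28 (positions 1,2,7,10,14), of length 5; no longer one exists.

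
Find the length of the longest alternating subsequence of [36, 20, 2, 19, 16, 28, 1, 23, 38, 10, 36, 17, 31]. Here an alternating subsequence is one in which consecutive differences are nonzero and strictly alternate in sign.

11

Track the best alternating length ending on an up-step vs a down-step at each position: up/down = 1/1, 1/2, 1/2, 3/2, 3/4, 5/2, 1/6, 7/6, 7/1, 7/8, 9/8, 9/10, 11/10.
The maximum over both is 11; one such subsequence is 36, 2, 19, 16, 28, 1, 23, 10, 36, 17, 31.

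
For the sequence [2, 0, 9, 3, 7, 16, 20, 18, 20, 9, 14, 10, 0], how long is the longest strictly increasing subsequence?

Let dp[i] be the longest increasing subsequence ending at position i. Then dp = [1, 1, 2, 2, 3, 4, 5, 5, 6, 4, 5, 5, 1].
The maximum is 6; one witness is 2, 3, 7, 16, 18, 20 at positions 1,4,5,6,8,9.

6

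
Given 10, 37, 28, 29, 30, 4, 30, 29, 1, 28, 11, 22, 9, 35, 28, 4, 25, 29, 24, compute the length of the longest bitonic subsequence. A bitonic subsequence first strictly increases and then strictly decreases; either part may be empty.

9

One longest bitonic subsequence is 10, 28, 29, 30, 29, 28, 22, 9, 4 (positions 1,3,4,5,8,10,12,13,16): it rises to 30 then falls. Length 9 is optimal.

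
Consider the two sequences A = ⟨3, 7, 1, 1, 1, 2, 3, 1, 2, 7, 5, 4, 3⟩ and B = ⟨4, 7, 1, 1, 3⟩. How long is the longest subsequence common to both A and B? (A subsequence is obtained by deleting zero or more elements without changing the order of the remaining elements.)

4

A longest common subsequence is 7, 1, 1, 3 (length 4); the LCS DP confirms no longer common subsequence exists.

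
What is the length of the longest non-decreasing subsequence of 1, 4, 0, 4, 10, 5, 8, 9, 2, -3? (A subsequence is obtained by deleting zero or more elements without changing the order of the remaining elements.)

6

One longest non-decreasing subsequence is 1, 4, 4, 5, 8, 9 (positions 1,2,4,6,7,8), of length 6; no longer one exists.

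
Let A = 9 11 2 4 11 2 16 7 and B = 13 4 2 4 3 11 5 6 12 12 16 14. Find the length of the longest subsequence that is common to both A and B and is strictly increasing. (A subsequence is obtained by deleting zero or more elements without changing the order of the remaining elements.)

4

A longest common strictly increasing subsequence is 2, 4, 11, 16 (length 4); it appears in order in both A and B, and no longer such subsequence exists.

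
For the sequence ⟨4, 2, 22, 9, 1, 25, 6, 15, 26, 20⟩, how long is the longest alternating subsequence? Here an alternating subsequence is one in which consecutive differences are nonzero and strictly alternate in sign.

Track the best alternating length ending on an up-step vs a down-step at each position: up/down = 1/1, 1/2, 3/1, 3/4, 1/4, 5/1, 5/6, 7/6, 7/1, 7/8.
The maximum over both is 8; one such subsequence is 4, 2, 22, 9, 25, 6, 26, 20.

8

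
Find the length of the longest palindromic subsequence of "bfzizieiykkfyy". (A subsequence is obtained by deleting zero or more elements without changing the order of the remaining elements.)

5

Using dp[i][j] = 2 + dp[i+1][j−1] if the ends match, else max(dp[i+1][j], dp[i][j−1]):
dp[1][14] = 5. A witness is fieif at positions 2,6,7,8,12.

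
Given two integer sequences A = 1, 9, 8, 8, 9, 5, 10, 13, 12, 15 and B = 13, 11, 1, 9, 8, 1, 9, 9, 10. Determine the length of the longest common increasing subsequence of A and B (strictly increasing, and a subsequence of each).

For each value that appears in both, track the longest common increasing run ending there.
The best achievable length is 4; one witness is 1, 8, 9, 10 (A-positions 1,3,5,7, B-positions 3,5,7,9).

4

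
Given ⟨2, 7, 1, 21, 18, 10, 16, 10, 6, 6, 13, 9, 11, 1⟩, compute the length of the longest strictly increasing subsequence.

4

One longest increasing subsequence is 2, 7, 10, 16 (positions 1,2,6,7), of length 4; no longer one exists.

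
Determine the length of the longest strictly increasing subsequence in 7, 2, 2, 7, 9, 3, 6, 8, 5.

Scanning left to right, the best length ending at each element is: 7→1, 2→1, 2→1, 7→2, 9→3, 3→2, 6→3, 8→4, 5→3.
So the longest increasing subsequence has length 4, e.g. 2, 3, 6, 8.

4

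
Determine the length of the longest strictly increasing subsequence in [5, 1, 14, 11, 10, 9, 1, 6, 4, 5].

3

Let dp[i] be the longest increasing subsequence ending at position i. Then dp = [1, 1, 2, 2, 2, 2, 1, 2, 2, 3].
The maximum is 3; one witness is 1, 4, 5 at positions 2,9,10.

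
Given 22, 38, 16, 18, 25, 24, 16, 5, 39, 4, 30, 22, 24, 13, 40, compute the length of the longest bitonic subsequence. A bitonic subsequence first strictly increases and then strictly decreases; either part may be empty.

7

One longest bitonic subsequence is 22, 38, 25, 24, 16, 5, 4 (positions 1,2,5,6,7,8,10): it rises to 38 then falls. Length 7 is optimal.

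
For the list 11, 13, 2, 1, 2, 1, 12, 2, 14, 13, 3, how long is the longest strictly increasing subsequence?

Let dp[i] be the longest increasing subsequence ending at position i. Then dp = [1, 2, 1, 1, 2, 1, 3, 2, 4, 4, 3].
The maximum is 4; one witness is 1, 2, 12, 14 at positions 4,5,7,9.

4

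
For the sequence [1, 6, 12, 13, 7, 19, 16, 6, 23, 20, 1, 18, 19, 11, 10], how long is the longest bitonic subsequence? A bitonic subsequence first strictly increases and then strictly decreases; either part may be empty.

10

One longest bitonic subsequence is 1, 6, 12, 13, 19, 23, 20, 19, 11, 10 (positions 1,2,3,4,6,9,10,13,14,15): it rises to 23 then falls. Length 10 is optimal.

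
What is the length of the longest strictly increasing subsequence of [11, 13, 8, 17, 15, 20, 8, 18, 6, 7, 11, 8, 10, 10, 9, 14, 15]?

Scanning left to right, the best length ending at each element is: 11→1, 13→2, 8→1, 17→3, 15→3, 20→4, 8→1, 18→4, 6→1, 7→2, 11→3, 8→3, 10→4, 10→4, 9→4, 14→5, 15→6.
So the longest increasing subsequence has length 6, e.g. 6, 7, 8, 10, 14, 15.

6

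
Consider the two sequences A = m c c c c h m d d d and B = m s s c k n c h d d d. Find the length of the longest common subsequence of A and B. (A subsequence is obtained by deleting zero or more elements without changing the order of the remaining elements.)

7

A longest common subsequence is mcchddd (length 7); the LCS DP confirms no longer common subsequence exists.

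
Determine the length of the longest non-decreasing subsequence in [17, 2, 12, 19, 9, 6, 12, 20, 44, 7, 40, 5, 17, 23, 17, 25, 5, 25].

7

Scanning left to right, the best length ending at each element is: 17→1, 2→1, 12→2, 19→3, 9→2, 6→2, 12→3, 20→4, 44→5, 7→3, 40→5, 5→2, 17→4, 23→5, 17→5, 25→6, 5→3, 25→7.
So the longest non-decreasing subsequence has length 7, e.g. 2, 12, 19, 20, 23, 25, 25.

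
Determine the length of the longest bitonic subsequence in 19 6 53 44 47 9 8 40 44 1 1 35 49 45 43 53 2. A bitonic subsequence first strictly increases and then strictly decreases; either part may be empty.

8

Let inc[i] be the LIS ending at i and dec[i] the longest strictly decreasing subsequence starting at i. inc = [1, 1, 2, 2, 3, 2, 2, 3, 4, 1, 1, 3, 5, 5, 4, 6, 2], dec = [4, 2, 5, 4, 4, 3, 2, 3, 3, 1, 1, 2, 4, 3, 2, 2, 1].
max_i inc[i]+dec[i]−1 = 8, with one witness 6, 9, 40, 44, 49, 45, 43, 2.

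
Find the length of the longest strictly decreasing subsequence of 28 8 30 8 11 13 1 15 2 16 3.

3

One longest decreasing subsequence is 28, 8, 1 (positions 1,2,7), of length 3; no longer one exists.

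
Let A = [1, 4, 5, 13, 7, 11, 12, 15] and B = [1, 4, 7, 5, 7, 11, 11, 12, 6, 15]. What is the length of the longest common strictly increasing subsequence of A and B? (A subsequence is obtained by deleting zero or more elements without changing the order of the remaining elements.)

For each value that appears in both, track the longest common increasing run ending there.
The best achievable length is 7; one witness is 1, 4, 5, 7, 11, 12, 15 (A-positions 1,2,3,5,6,7,8, B-positions 1,2,4,5,6,8,10).

7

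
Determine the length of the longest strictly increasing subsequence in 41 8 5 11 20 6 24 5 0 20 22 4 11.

4

One longest increasing subsequence is 8, 11, 20, 24 (positions 2,4,5,7), of length 4; no longer one exists.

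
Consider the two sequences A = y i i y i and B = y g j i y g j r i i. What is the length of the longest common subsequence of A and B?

4

Backtracking the LCS table gives one alignment: y (A1,B1) → i (A2,B4) → i (A3,B9) → i (A5,B10).
So the longest common subsequence has length 4.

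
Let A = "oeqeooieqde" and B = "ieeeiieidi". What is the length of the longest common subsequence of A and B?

5

A longest common subsequence is eeied (length 5); the LCS DP confirms no longer common subsequence exists.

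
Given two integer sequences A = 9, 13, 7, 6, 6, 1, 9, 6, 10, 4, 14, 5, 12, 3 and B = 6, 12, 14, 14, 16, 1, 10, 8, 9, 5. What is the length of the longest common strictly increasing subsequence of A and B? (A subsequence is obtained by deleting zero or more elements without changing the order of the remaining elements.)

2

For each value that appears in both, track the longest common increasing run ending there.
The best achievable length is 2; one witness is 6, 12 (A-positions 4,13, B-positions 1,2).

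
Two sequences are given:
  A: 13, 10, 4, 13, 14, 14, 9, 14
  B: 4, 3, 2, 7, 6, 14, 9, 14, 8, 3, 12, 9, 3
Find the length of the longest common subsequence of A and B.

4

A longest common subsequence is 4, 14, 14, 9 (length 4); the LCS DP confirms no longer common subsequence exists.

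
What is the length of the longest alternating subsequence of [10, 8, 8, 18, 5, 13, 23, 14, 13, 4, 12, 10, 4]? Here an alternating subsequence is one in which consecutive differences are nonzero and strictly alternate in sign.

8

A longest alternating subsequence is 10, 8, 18, 5, 13, 4, 12, 10 (positions 1,2,4,5,6,10,11,12); its 7 consecutive differences strictly alternate in sign, and length 8 is optimal.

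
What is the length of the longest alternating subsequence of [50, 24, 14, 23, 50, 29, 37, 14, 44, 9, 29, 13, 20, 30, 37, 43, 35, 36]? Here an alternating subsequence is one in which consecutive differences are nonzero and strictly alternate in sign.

Track the best alternating length ending on an up-step vs a down-step at each position: up/down = 1/1, 1/2, 1/2, 3/2, 3/1, 3/4, 5/4, 1/6, 7/4, 1/8, 9/8, 9/10, 11/10, 11/8, 11/8, 11/8, 11/12, 13/12.
The maximum over both is 13; one such subsequence is 50, 24, 50, 29, 37, 14, 44, 9, 29, 13, 37, 35, 36.

13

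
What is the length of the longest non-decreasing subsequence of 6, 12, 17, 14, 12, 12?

Scanning left to right, the best length ending at each element is: 6→1, 12→2, 17→3, 14→3, 12→3, 12→4.
So the longest non-decreasing subsequence has length 4, e.g. 6, 12, 12, 12.

4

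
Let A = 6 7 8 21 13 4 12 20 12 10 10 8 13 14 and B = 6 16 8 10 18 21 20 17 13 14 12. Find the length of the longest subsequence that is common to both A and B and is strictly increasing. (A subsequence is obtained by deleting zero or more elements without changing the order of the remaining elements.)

5

For each value that appears in both, track the longest common increasing run ending there.
The best achievable length is 5; one witness is 6, 8, 10, 13, 14 (A-positions 1,3,10,13,14, B-positions 1,3,4,9,10).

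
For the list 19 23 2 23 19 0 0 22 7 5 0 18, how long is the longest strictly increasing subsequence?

3

Let dp[i] be the longest increasing subsequence ending at position i. Then dp = [1, 2, 1, 2, 2, 1, 1, 3, 2, 2, 1, 3].
The maximum is 3; one witness is 2, 19, 22 at positions 3,5,8.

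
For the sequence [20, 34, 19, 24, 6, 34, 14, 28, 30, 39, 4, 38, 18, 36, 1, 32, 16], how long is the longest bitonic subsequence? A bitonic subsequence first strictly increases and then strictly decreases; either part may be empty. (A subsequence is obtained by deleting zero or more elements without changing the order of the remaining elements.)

9

One longest bitonic subsequence is 20, 24, 28, 30, 39, 38, 36, 32, 16 (positions 1,4,8,9,10,12,14,16,17): it rises to 39 then falls. Length 9 is optimal.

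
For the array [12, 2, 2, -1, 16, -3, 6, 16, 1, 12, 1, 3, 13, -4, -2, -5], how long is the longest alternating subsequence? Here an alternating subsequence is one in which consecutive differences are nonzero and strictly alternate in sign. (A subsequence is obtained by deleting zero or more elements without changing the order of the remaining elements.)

Track the best alternating length ending on an up-step vs a down-step at each position: up/down = 1/1, 1/2, 1/2, 1/2, 3/1, 1/4, 5/4, 5/1, 5/6, 7/6, 5/8, 9/8, 9/6, 1/10, 11/10, 1/12.
The maximum over both is 12; one such subsequence is 12, 2, 16, -3, 6, 1, 12, 1, 3, -4, -2, -5.

12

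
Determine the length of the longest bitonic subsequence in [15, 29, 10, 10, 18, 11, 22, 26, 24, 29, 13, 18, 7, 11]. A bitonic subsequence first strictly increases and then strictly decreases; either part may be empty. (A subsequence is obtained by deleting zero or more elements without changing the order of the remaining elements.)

Let inc[i] be the LIS ending at i and dec[i] the longest strictly decreasing subsequence starting at i. inc = [1, 2, 1, 1, 2, 2, 3, 4, 4, 5, 3, 4, 1, 2], dec = [3, 5, 2, 2, 3, 2, 3, 4, 3, 3, 2, 2, 1, 1].
max_i inc[i]+dec[i]−1 = 7, with one witness 15, 18, 22, 26, 24, 18, 11.

7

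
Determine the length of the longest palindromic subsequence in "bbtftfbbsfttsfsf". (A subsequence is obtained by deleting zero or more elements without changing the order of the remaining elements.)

One longest palindromic subsequence is fsfttfsf (positions 4,9,10,11,12,14,15,16); it reads the same forward and backward, and the interval DP gives dp[1][16] = 8.

8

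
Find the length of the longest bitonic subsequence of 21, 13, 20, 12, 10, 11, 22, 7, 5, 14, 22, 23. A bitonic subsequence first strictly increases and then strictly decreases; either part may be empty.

Let inc[i] be the LIS ending at i and dec[i] the longest strictly decreasing subsequence starting at i. inc = [1, 1, 2, 1, 1, 2, 3, 1, 1, 3, 4, 5], dec = [6, 5, 5, 4, 3, 3, 3, 2, 1, 1, 1, 1].
max_i inc[i]+dec[i]−1 = 6, with one witness 21, 20, 12, 11, 7, 5.

6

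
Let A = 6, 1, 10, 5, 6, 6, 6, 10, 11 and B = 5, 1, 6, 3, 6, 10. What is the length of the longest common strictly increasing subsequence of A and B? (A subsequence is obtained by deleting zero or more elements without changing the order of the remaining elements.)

A longest common strictly increasing subsequence is 5, 6, 10 (length 3); it appears in order in both A and B, and no longer such subsequence exists.

3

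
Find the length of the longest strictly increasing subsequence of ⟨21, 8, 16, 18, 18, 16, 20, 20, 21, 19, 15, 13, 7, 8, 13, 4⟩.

5

Let dp[i] be the longest increasing subsequence ending at position i. Then dp = [1, 1, 2, 3, 3, 2, 4, 4, 5, 4, 2, 2, 1, 2, 3, 1].
The maximum is 5; one witness is 8, 16, 18, 20, 21 at positions 2,3,4,7,9.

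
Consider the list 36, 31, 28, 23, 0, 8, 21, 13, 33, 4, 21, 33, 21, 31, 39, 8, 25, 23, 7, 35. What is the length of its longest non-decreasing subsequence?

7

Scanning left to right, the best length ending at each element is: 36→1, 31→1, 28→1, 23→1, 0→1, 8→2, 21→3, 13→3, 33→4, 4→2, 21→4, 33→5, 21→5, 31→6, 39→7, 8→3, 25→6, 23→6, 7→3, 35→7.
So the longest non-decreasing subsequence has length 7, e.g. 0, 8, 21, 21, 21, 31, 39.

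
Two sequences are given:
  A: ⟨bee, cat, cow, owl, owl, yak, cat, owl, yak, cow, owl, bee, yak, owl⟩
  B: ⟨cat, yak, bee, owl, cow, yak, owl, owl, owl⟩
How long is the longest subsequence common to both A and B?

6

Backtracking the LCS table gives one alignment: bee (A1,B3) → cow (A3,B5) → yak (A6,B6) → owl (A8,B7) → owl (A11,B8) → owl (A14,B9).
So the longest common subsequence has length 6.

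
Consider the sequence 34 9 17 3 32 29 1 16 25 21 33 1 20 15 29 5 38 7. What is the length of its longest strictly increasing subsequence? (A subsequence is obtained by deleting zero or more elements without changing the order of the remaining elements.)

Scanning left to right, the best length ending at each element is: 34→1, 9→1, 17→2, 3→1, 32→3, 29→3, 1→1, 16→2, 25→3, 21→3, 33→4, 1→1, 20→3, 15→2, 29→4, 5→2, 38→5, 7→3.
So the longest increasing subsequence has length 5, e.g. 9, 17, 32, 33, 38.

5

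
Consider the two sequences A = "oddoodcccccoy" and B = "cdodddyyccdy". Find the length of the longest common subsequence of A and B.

7

Backtracking the LCS table gives one alignment: o (A1,B3) → d (A2,B4) → d (A3,B5) → d (A6,B6) → c (A7,B9) → c (A8,B10) → y (A13,B12).
So the longest common subsequence has length 7.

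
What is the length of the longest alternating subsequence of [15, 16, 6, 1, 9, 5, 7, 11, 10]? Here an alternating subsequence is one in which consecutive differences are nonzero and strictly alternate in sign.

A longest alternating subsequence is 15, 16, 6, 9, 5, 11, 10 (positions 1,2,3,5,6,8,9); its 6 consecutive differences strictly alternate in sign, and length 7 is optimal.

7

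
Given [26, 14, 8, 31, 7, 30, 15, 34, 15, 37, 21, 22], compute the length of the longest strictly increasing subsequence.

One longest increasing subsequence is 26, 31, 34, 37 (positions 1,4,8,10), of length 4; no longer one exists.

4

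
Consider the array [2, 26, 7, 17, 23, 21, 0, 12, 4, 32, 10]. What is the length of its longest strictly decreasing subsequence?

Let dp[i] be the longest decreasing subsequence ending at position i. Then dp = [1, 1, 2, 2, 2, 3, 4, 4, 5, 1, 5].
The maximum is 5; one witness is 26, 23, 21, 12, 4 at positions 2,5,6,8,9.

5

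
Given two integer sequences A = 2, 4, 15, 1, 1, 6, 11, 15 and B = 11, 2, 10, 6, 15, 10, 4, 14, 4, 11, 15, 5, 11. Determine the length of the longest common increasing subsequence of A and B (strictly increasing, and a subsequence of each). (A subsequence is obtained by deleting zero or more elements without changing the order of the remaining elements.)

4

For each value that appears in both, track the longest common increasing run ending there.
The best achievable length is 4; one witness is 2, 6, 11, 15 (A-positions 1,6,7,8, B-positions 2,4,10,11).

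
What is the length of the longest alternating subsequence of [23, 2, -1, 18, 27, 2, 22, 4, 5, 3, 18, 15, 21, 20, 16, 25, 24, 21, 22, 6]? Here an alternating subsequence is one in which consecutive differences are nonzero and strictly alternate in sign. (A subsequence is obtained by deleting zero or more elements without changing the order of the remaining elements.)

A longest alternating subsequence is 23, 2, 18, 2, 22, 4, 5, 3, 18, 15, 21, 20, 25, 21, 22, 6 (positions 1,2,4,6,7,8,9,10,11,12,13,14,16,18,19,20); its 15 consecutive differences strictly alternate in sign, and length 16 is optimal.

16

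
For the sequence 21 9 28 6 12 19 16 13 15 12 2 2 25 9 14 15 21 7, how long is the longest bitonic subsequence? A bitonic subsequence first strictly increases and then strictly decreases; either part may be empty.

Let inc[i] be the LIS ending at i and dec[i] the longest strictly decreasing subsequence starting at i. inc = [1, 1, 2, 1, 2, 3, 3, 3, 4, 2, 1, 1, 5, 2, 4, 5, 6, 2], dec = [7, 3, 7, 2, 3, 6, 5, 4, 4, 3, 1, 1, 3, 2, 2, 2, 2, 1].
max_i inc[i]+dec[i]−1 = 8, with one witness 21, 28, 19, 16, 15, 12, 9, 7.

8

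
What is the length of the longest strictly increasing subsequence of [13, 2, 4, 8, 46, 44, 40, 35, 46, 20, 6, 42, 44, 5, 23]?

Let dp[i] be the longest increasing subsequence ending at position i. Then dp = [1, 1, 2, 3, 4, 4, 4, 4, 5, 4, 3, 5, 6, 3, 5].
The maximum is 6; one witness is 2, 4, 8, 40, 42, 44 at positions 2,3,4,7,12,13.

6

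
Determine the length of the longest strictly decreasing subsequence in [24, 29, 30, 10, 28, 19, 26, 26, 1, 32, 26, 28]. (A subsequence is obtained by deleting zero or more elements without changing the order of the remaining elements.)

4

Let dp[i] be the longest decreasing subsequence ending at position i. Then dp = [1, 1, 1, 2, 2, 3, 3, 3, 4, 1, 3, 2].
The maximum is 4; one witness is 29, 28, 19, 1 at positions 2,5,6,9.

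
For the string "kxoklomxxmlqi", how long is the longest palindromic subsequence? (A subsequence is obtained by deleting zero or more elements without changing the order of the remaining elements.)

6

Using dp[i][j] = 2 + dp[i+1][j−1] if the ends match, else max(dp[i+1][j], dp[i][j−1]):
dp[1][13] = 6. A witness is lmxxml at positions 5,7,8,9,10,11.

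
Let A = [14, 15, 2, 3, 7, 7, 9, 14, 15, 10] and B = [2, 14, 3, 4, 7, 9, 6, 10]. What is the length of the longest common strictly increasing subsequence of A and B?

For each value that appears in both, track the longest common increasing run ending there.
The best achievable length is 5; one witness is 2, 3, 7, 9, 10 (A-positions 3,4,5,7,10, B-positions 1,3,5,6,8).

5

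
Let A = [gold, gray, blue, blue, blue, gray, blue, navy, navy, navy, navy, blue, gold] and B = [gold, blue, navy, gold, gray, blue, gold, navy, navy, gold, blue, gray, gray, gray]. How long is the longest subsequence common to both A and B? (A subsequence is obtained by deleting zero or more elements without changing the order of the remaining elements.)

A longest common subsequence is gold, blue, gray, blue, navy, navy, blue (length 7); the LCS DP confirms no longer common subsequence exists.

7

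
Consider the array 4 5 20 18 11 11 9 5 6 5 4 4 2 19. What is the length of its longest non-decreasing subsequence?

One longest non-decreasing subsequence is 4, 5, 11, 11, 19 (positions 1,2,5,6,14), of length 5; no longer one exists.

5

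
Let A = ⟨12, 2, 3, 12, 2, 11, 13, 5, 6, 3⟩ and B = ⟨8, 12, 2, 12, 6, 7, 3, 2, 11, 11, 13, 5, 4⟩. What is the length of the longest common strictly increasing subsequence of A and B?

4

A longest common strictly increasing subsequence is 2, 3, 11, 13 (length 4); it appears in order in both A and B, and no longer such subsequence exists.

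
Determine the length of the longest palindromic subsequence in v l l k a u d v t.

4

One longest palindromic subsequence is vllv (positions 1,2,3,8); it reads the same forward and backward, and the interval DP gives dp[1][9] = 4.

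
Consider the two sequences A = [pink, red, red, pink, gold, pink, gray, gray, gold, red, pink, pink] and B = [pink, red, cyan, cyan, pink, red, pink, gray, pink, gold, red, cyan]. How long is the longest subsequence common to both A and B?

7

A longest common subsequence is pink, red, red, pink, pink, gold, red (length 7); the LCS DP confirms no longer common subsequence exists.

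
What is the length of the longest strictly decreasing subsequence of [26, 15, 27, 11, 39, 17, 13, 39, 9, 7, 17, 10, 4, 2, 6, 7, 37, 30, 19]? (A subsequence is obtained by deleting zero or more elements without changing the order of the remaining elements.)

7

Let dp[i] be the longest decreasing subsequence ending at position i. Then dp = [1, 2, 1, 3, 1, 2, 3, 1, 4, 5, 2, 4, 6, 7, 6, 5, 2, 3, 4].
The maximum is 7; one witness is 26, 15, 11, 9, 7, 4, 2 at positions 1,2,4,9,10,13,14.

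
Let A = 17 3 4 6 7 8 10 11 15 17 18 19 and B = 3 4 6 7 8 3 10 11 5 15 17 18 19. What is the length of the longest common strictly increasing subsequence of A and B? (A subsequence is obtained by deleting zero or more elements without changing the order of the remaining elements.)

For each value that appears in both, track the longest common increasing run ending there.
The best achievable length is 11; one witness is 3, 4, 6, 7, 8, 10, 11, 15, 17, 18, 19 (A-positions 2,3,4,5,6,7,8,9,10,11,12, B-positions 1,2,3,4,5,7,8,10,11,12,13).

11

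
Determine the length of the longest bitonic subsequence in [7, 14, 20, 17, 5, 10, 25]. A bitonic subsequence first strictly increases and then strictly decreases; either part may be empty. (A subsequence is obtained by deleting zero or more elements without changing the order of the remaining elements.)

5

One longest bitonic subsequence is 7, 14, 20, 17, 10 (positions 1,2,3,4,6): it rises to 20 then falls. Length 5 is optimal.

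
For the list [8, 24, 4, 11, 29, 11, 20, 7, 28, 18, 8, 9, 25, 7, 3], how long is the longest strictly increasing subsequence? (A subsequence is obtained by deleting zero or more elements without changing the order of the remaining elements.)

Let dp[i] be the longest increasing subsequence ending at position i. Then dp = [1, 2, 1, 2, 3, 2, 3, 2, 4, 3, 3, 4, 5, 2, 1].
The maximum is 5; one witness is 4, 7, 8, 9, 25 at positions 3,8,11,12,13.

5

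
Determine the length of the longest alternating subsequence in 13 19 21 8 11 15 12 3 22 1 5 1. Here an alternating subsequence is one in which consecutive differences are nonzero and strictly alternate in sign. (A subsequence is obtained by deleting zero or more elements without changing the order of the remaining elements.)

9

A longest alternating subsequence is 13, 19, 8, 15, 12, 22, 1, 5, 1 (positions 1,2,4,6,7,9,10,11,12); its 8 consecutive differences strictly alternate in sign, and length 9 is optimal.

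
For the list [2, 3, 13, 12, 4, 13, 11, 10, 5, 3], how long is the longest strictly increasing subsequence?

One longest increasing subsequence is 2, 3, 12, 13 (positions 1,2,4,6), of length 4; no longer one exists.

4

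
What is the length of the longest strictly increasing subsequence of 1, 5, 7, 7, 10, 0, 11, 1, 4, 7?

5

Scanning left to right, the best length ending at each element is: 1→1, 5→2, 7→3, 7→3, 10→4, 0→1, 11→5, 1→2, 4→3, 7→4.
So the longest increasing subsequence has length 5, e.g. 1, 5, 7, 10, 11.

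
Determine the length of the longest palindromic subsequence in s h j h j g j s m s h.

One longest palindromic subsequence is hsmsh (positions 2,8,9,10,11); it reads the same forward and backward, and the interval DP gives dp[1][11] = 5.

5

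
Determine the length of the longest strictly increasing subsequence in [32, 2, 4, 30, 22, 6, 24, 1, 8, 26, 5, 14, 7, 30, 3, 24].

6

Let dp[i] be the longest increasing subsequence ending at position i. Then dp = [1, 1, 2, 3, 3, 3, 4, 1, 4, 5, 3, 5, 4, 6, 2, 6].
The maximum is 6; one witness is 2, 4, 22, 24, 26, 30 at positions 2,3,5,7,10,14.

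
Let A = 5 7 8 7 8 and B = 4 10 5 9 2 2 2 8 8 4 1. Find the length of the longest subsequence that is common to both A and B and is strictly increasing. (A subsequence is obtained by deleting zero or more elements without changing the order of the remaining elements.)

2

A longest common strictly increasing subsequence is 5, 8 (length 2); it appears in order in both A and B, and no longer such subsequence exists.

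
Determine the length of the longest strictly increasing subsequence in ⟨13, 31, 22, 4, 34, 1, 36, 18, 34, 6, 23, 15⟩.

4

One longest increasing subsequence is 13, 31, 34, 36 (positions 1,2,5,7), of length 4; no longer one exists.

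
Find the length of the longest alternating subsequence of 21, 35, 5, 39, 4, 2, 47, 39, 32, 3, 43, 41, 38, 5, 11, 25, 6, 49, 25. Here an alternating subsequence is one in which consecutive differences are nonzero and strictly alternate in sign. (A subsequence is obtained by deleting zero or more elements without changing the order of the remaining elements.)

13

A longest alternating subsequence is 21, 35, 5, 39, 4, 47, 39, 43, 5, 11, 6, 49, 25 (positions 1,2,3,4,5,7,8,11,14,15,17,18,19); its 12 consecutive differences strictly alternate in sign, and length 13 is optimal.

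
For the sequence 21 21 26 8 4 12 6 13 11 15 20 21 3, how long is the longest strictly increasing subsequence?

Let dp[i] be the longest increasing subsequence ending at position i. Then dp = [1, 1, 2, 1, 1, 2, 2, 3, 3, 4, 5, 6, 1].
The maximum is 6; one witness is 8, 12, 13, 15, 20, 21 at positions 4,6,8,10,11,12.

6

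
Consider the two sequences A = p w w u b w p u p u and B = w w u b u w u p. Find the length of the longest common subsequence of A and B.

7

Backtracking the LCS table gives one alignment: w (A2,B1) → w (A3,B2) → u (A4,B3) → b (A5,B4) → w (A6,B6) → u (A8,B7) → p (A9,B8).
So the longest common subsequence has length 7.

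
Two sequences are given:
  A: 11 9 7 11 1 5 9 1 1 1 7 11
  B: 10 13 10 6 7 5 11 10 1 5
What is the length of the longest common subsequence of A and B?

4

Backtracking the LCS table gives one alignment: 7 (A3,B5) → 11 (A4,B7) → 1 (A5,B9) → 5 (A6,B10).
So the longest common subsequence has length 4.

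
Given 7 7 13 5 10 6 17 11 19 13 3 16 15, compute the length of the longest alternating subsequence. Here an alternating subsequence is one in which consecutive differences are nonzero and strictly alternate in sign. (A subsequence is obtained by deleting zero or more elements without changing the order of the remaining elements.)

A longest alternating subsequence is 7, 13, 5, 10, 6, 17, 11, 19, 13, 16, 15 (positions 1,3,4,5,6,7,8,9,10,12,13); its 10 consecutive differences strictly alternate in sign, and length 11 is optimal.

11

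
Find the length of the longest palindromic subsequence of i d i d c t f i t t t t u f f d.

8

Using dp[i][j] = 2 + dp[i+1][j−1] if the ends match, else max(dp[i+1][j], dp[i][j−1]):
dp[1][16] = 8. A witness is dfttttfd at positions 2,7,9,10,11,12,15,16.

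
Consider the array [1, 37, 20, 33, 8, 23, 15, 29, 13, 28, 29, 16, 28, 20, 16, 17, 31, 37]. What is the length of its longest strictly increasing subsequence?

One longest increasing subsequence is 1, 20, 23, 28, 29, 31, 37 (positions 1,3,6,10,11,17,18), of length 7; no longer one exists.

7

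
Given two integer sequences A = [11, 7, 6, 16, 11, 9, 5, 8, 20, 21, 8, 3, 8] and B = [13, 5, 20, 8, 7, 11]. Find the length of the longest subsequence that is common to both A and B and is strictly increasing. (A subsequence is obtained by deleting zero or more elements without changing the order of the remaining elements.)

2

For each value that appears in both, track the longest common increasing run ending there.
The best achievable length is 2; one witness is 5, 20 (A-positions 7,9, B-positions 2,3).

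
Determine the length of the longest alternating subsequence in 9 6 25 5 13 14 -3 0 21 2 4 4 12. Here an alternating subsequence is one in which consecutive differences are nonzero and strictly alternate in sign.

9

A longest alternating subsequence is 9, 6, 25, 5, 13, -3, 21, 2, 4 (positions 1,2,3,4,5,7,9,10,11); its 8 consecutive differences strictly alternate in sign, and length 9 is optimal.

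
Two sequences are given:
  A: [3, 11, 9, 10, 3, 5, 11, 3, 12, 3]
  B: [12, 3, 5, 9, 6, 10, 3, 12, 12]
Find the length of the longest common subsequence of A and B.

5

Backtracking the LCS table gives one alignment: 3 (A1,B2) → 9 (A3,B4) → 10 (A4,B6) → 3 (A5,B7) → 12 (A9,B9).
So the longest common subsequence has length 5.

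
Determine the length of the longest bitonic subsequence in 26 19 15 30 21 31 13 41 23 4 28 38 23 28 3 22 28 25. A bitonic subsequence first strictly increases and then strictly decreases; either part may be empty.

7

Let inc[i] be the LIS ending at i and dec[i] the longest strictly decreasing subsequence starting at i. inc = [1, 1, 1, 2, 2, 3, 1, 4, 3, 1, 4, 5, 3, 4, 1, 3, 4, 4], dec = [6, 5, 4, 5, 4, 4, 3, 4, 3, 2, 3, 3, 2, 2, 1, 1, 2, 1].
max_i inc[i]+dec[i]−1 = 7, with one witness 26, 30, 31, 41, 38, 28, 25.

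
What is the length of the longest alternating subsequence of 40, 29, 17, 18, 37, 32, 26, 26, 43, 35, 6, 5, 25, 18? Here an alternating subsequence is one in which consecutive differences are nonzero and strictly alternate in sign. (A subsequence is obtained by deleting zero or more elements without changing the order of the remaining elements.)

A longest alternating subsequence is 40, 29, 37, 32, 43, 6, 25, 18 (positions 1,2,5,6,9,11,13,14); its 7 consecutive differences strictly alternate in sign, and length 8 is optimal.

8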